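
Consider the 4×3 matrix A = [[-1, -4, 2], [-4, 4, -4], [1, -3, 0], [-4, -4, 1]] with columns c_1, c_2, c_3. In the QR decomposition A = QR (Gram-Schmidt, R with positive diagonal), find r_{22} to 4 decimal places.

e_1 = c_1/‖c_1‖ = (-1, -4, 1, -4)/5.8310 = (-0.1715, -0.6860, 0.1715, -0.6860).
r_{12} = e_1·c_2 = 0.1715.
u_2 = c_2 − 0.1715·e_1 = (-3.9706, 4.1176, -3.0294, -3.8824).
r_{22} = ‖u_2‖ = 7.5479.

r_{22} = 7.5479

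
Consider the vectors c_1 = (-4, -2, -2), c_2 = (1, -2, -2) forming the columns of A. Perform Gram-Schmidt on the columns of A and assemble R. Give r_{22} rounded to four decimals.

c_1 = (-4, -2, -2); ‖c_1‖ = 4.8990, so e_1 = (-0.8165, -0.4082, -0.4082).
e_1·c_2 = (-0.8165)·1 + (-0.4082)·(-2) + (-0.4082)·(-2) = 0.8165.
u_2 = c_2 − 0.8165·e_1 = (1.6667, -1.6667, -1.6667).
r_{22} = ‖u_2‖ = 2.8868.

r_{22} = 2.8868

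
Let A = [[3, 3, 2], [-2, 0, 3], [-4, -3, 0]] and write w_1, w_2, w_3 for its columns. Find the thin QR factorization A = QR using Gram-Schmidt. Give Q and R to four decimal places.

q_1 = w_1/‖w_1‖ = (3, -2, -4)/5.3852 = (0.5571, -0.3714, -0.7428).
r_{12} = q_1·w_2 = 3.8996.
u_2 = w_2 − 3.8996·q_1 = (0.8276, 1.4483, -0.1034).
‖u_2‖ = 1.6713, so q_2 = (0.4952, 0.8666, -0.0619).
r_{13} = q_1·w_3 = 0.0000; r_{23} = q_2·w_3 = 3.5901.
u_3 = w_3 + 0.0000·q_1 − 3.5901·q_2 = (0.2222, -0.1111, 0.2222).
‖u_3‖ = 0.3333, so q_3 = (0.6667, -0.3333, 0.6667).

Q = [[0.5571, 0.4952, 0.6667], [-0.3714, 0.8666, -0.3333], [-0.7428, -0.0619, 0.6667]], R = [[5.3852, 3.8996, 0.0000], [0.0000, 1.6713, 3.5901], [0.0000, 0.0000, 0.3333]]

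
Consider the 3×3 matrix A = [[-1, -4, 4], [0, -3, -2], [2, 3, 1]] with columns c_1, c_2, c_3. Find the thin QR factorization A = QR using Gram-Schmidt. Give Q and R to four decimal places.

Q = [[-0.4472, -0.5345, 0.7171], [0.0000, -0.8018, -0.5976], [0.8944, -0.2673, 0.3586]], R = [[2.2361, 4.4721, -0.8944], [0.0000, 3.7417, -0.8018], [0.0000, 0.0000, 4.4223]]

c_1 = (-1, 0, 2); ‖c_1‖ = 2.2361, so e_1 = (-0.4472, 0.0000, 0.8944).
e_1·c_2 = (-0.4472)·(-4) + 0.0000·(-3) + 0.8944·3 = 4.4721.
u_2 = c_2 − 4.4721·e_1 = (-2.0000, -3.0000, -1.0000).
‖u_2‖ = 3.7417, so e_2 = (-0.5345, -0.8018, -0.2673).
e_1·c_3 = (-0.4472)·4 + 0.0000·(-2) + 0.8944·1 = -0.8944; e_2·c_3 = (-0.5345)·4 + (-0.8018)·(-2) + (-0.2673)·1 = -0.8018.
u_3 = c_3 + 0.8944·e_1 + 0.8018·e_2 = (3.1714, -2.6429, 1.5857).
‖u_3‖ = 4.4223, so e_3 = (0.7171, -0.5976, 0.3586).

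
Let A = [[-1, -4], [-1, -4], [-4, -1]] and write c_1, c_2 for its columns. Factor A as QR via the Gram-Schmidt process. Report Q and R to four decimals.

e_1 = c_1/‖c_1‖ = (-1, -1, -4)/4.2426 = (-0.2357, -0.2357, -0.9428).
r_{12} = e_1·c_2 = 2.8284.
u_2 = c_2 − 2.8284·e_1 = (-3.3333, -3.3333, 1.6667).
‖u_2‖ = 5.0000, so e_2 = (-0.6667, -0.6667, 0.3333).

Q = [[-0.2357, -0.6667], [-0.2357, -0.6667], [-0.9428, 0.3333]], R = [[4.2426, 2.8284], [0.0000, 5.0000]]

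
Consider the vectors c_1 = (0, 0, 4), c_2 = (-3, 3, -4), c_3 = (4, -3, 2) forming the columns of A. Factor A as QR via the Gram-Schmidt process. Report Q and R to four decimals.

Q = [[0.0000, -0.7071, 0.7071], [0.0000, 0.7071, 0.7071], [1.0000, 0.0000, 0.0000]], R = [[4.0000, -4.0000, 2.0000], [0.0000, 4.2426, -4.9497], [0.0000, 0.0000, 0.7071]]

c_1 = (0, 0, 4); ‖c_1‖ = 4.0000, so e_1 = (0.0000, 0.0000, 1.0000).
e_1·c_2 = 0.0000·(-3) + 0.0000·3 + 1.0000·(-4) = -4.0000.
u_2 = c_2 + 4.0000·e_1 = (-3.0000, 3.0000, 0.0000).
‖u_2‖ = 4.2426, so e_2 = (-0.7071, 0.7071, 0.0000).
e_1·c_3 = 0.0000·4 + 0.0000·(-3) + 1.0000·2 = 2.0000; e_2·c_3 = (-0.7071)·4 + 0.7071·(-3) + 0.0000·2 = -4.9497.
u_3 = c_3 − 2.0000·e_1 + 4.9497·e_2 = (0.5000, 0.5000, 0.0000).
‖u_3‖ = 0.7071, so e_3 = (0.7071, 0.7071, 0.0000).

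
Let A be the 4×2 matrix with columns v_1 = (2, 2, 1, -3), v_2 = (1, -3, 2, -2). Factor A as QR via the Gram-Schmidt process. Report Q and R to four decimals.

q_1 = v_1/‖v_1‖ = (2, 2, 1, -3)/4.2426 = (0.4714, 0.4714, 0.2357, -0.7071).
r_{12} = q_1·v_2 = 0.9428.
u_2 = v_2 − 0.9428·q_1 = (0.5556, -3.4444, 1.7778, -1.3333).
‖u_2‖ = 4.1366, so q_2 = (0.1343, -0.8327, 0.4298, -0.3223).

Q = [[0.4714, 0.1343], [0.4714, -0.8327], [0.2357, 0.4298], [-0.7071, -0.3223]], R = [[4.2426, 0.9428], [0.0000, 4.1366]]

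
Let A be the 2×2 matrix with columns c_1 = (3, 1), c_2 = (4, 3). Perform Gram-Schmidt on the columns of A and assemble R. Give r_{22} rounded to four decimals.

r_{22} = 1.5811

q_1 = c_1/‖c_1‖ = (3, 1)/3.1623 = (0.9487, 0.3162).
r_{12} = q_1·c_2 = 4.7434.
u_2 = c_2 − 4.7434·q_1 = (-0.5000, 1.5000).
r_{22} = ‖u_2‖ = 1.5811.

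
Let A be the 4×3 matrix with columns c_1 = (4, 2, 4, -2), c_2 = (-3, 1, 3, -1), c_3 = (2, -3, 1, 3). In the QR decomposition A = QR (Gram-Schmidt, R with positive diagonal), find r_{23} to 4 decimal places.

r_{23} = -2.0329

c_1 = (4, 2, 4, -2); ‖c_1‖ = 6.3246, so q_1 = (0.6325, 0.3162, 0.6325, -0.3162).
q_1·c_2 = 0.6325·(-3) + 0.3162·1 + 0.6325·3 + (-0.3162)·(-1) = 0.6325.
u_2 = c_2 − 0.6325·q_1 = (-3.4000, 0.8000, 2.6000, -0.8000).
‖u_2‖ = 4.4272, so q_2 = (-0.7680, 0.1807, 0.5873, -0.1807).
r_{23} = q_2·c_3 = -2.0329.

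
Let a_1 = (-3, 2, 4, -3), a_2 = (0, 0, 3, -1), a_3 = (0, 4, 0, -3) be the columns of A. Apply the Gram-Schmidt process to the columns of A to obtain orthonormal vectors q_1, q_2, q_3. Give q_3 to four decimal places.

a_1 = (-3, 2, 4, -3); ‖a_1‖ = 6.1644, so q_1 = (-0.4867, 0.3244, 0.6489, -0.4867).
q_1·a_2 = (-0.4867)·0 + 0.3244·0 + 0.6489·3 + (-0.4867)·(-1) = 2.4333.
u_2 = a_2 − 2.4333·q_1 = (1.1842, -0.7895, 1.4211, 0.1842).
‖u_2‖ = 2.0196, so q_2 = (0.5863, -0.3909, 0.7036, 0.0912).
q_1·a_3 = (-0.4867)·0 + 0.3244·4 + 0.6489·0 + (-0.4867)·(-3) = 2.7578; q_2·a_3 = 0.5863·0 + (-0.3909)·4 + 0.7036·0 + 0.0912·(-3) = -1.8372.
u_3 = a_3 − 2.7578·q_1 + 1.8372·q_2 = (2.4194, 2.3871, -0.4968, -1.4903).
‖u_3‖ = 3.7442, so q_3 = (0.6462, 0.6375, -0.1327, -0.3980).

q_3 = (0.6462, 0.6375, -0.1327, -0.3980)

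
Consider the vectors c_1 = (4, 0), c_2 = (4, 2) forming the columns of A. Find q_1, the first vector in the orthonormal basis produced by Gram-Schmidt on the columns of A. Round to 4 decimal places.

q_1 = (1.0000, 0.0000)

c_1 = (4, 0); ‖c_1‖ = 4.0000, so q_1 = (1.0000, 0.0000).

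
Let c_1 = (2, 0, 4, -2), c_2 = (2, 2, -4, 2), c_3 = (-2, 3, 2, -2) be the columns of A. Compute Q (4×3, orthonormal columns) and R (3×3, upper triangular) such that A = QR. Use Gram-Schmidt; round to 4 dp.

Q = [[0.4082, 0.8006, -0.4281], [0.0000, 0.4804, 0.8563], [0.8165, -0.3203, 0.0745], [-0.4082, 0.1601, -0.2792]], R = [[4.8990, -3.2660, 1.6330], [0.0000, 4.1633, -1.1209], [0.0000, 0.0000, 4.1324]]

c_1 = (2, 0, 4, -2); ‖c_1‖ = 4.8990, so e_1 = (0.4082, 0.0000, 0.8165, -0.4082).
e_1·c_2 = 0.4082·2 + 0.0000·2 + 0.8165·(-4) + (-0.4082)·2 = -3.2660.
u_2 = c_2 + 3.2660·e_1 = (3.3333, 2.0000, -1.3333, 0.6667).
‖u_2‖ = 4.1633, so e_2 = (0.8006, 0.4804, -0.3203, 0.1601).
e_1·c_3 = 0.4082·(-2) + 0.0000·3 + 0.8165·2 + (-0.4082)·(-2) = 1.6330; e_2·c_3 = 0.8006·(-2) + 0.4804·3 + (-0.3203)·2 + 0.1601·(-2) = -1.1209.
u_3 = c_3 − 1.6330·e_1 + 1.1209·e_2 = (-1.7692, 3.5385, 0.3077, -1.1538).
‖u_3‖ = 4.1324, so e_3 = (-0.4281, 0.8563, 0.0745, -0.2792).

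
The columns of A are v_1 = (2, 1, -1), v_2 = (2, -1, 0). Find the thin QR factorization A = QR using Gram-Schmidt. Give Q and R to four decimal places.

v_1 = (2, 1, -1); ‖v_1‖ = 2.4495, so q_1 = (0.8165, 0.4082, -0.4082).
q_1·v_2 = 0.8165·2 + 0.4082·(-1) + (-0.4082)·0 = 1.2247.
u_2 = v_2 − 1.2247·q_1 = (1.0000, -1.5000, 0.5000).
‖u_2‖ = 1.8708, so q_2 = (0.5345, -0.8018, 0.2673).

Q = [[0.8165, 0.5345], [0.4082, -0.8018], [-0.4082, 0.2673]], R = [[2.4495, 1.2247], [0.0000, 1.8708]]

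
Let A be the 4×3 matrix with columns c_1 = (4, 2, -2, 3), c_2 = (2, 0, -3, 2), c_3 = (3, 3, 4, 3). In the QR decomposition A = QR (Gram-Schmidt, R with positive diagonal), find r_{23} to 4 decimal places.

r_{23} = -5.2133

c_1 = (4, 2, -2, 3); ‖c_1‖ = 5.7446, so q_1 = (0.6963, 0.3482, -0.3482, 0.5222).
q_1·c_2 = 0.6963·2 + 0.3482·0 + (-0.3482)·(-3) + 0.5222·2 = 3.4816.
u_2 = c_2 − 3.4816·q_1 = (-0.4242, -1.2121, -1.7879, 0.1818).
‖u_2‖ = 2.2088, so q_2 = (-0.1921, -0.5488, -0.8094, 0.0823).
r_{23} = q_2·c_3 = -5.2133.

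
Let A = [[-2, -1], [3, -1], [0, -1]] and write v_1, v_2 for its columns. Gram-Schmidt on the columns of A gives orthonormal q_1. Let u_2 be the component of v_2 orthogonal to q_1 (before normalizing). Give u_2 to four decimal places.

u_2 = (-1.1538, -0.7692, -1.0000)

v_1 = (-2, 3, 0); ‖v_1‖ = 3.6056, so q_1 = (-0.5547, 0.8321, 0.0000).
q_1·v_2 = (-0.5547)·(-1) + 0.8321·(-1) + 0.0000·(-1) = -0.2774.
u_2 = v_2 + 0.2774·q_1 = (-1.1538, -0.7692, -1.0000).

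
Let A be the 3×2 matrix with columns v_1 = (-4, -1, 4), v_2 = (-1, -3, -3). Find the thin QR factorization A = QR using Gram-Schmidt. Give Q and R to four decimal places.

Q = [[-0.6963, -0.3760], [-0.1741, -0.7379], [0.6963, -0.5605]], R = [[5.7446, -0.8704], [0.0000, 4.2711]]

q_1 = v_1/‖v_1‖ = (-4, -1, 4)/5.7446 = (-0.6963, -0.1741, 0.6963).
r_{12} = q_1·v_2 = -0.8704.
u_2 = v_2 + 0.8704·q_1 = (-1.6061, -3.1515, -2.3939).
‖u_2‖ = 4.2711, so q_2 = (-0.3760, -0.7379, -0.5605).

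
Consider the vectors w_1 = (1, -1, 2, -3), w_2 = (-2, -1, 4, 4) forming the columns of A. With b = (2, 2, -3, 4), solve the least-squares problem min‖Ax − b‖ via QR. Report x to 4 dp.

w_1 = (1, -1, 2, -3); ‖w_1‖ = 3.8730, so e_1 = (0.2582, -0.2582, 0.5164, -0.7746).
e_1·w_2 = 0.2582·(-2) + (-0.2582)·(-1) + 0.5164·4 + (-0.7746)·4 = -1.2910.
u_2 = w_2 + 1.2910·e_1 = (-1.6667, -1.3333, 4.6667, 3.0000).
‖u_2‖ = 5.9442, so e_2 = (-0.2804, -0.2243, 0.7851, 0.5047).
Qᵀb = (-4.6476, -1.3459).
Back-substitute: x_2 = -1.3459/5.9442 = -0.2264.
x_1 = (-4.6476 + 1.2910·(-0.2264))/3.8730 = -1.2755.

x = (-1.2755, -0.2264)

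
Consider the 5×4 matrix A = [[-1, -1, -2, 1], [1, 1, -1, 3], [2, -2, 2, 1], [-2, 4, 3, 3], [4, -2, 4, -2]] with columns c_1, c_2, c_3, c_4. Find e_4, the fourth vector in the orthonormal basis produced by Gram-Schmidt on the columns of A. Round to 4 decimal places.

e_4 = (0.4831, 0.4183, 0.6945, 0.2639, -0.1991)

e_1 = c_1/‖c_1‖ = (-1, 1, 2, -2, 4)/5.0990 = (-0.1961, 0.1961, 0.3922, -0.3922, 0.7845).
r_{12} = e_1·c_2 = -3.5301.
u_2 = c_2 + 3.5301·e_1 = (-1.6923, 1.6923, -0.6154, 2.6154, 0.7692).
‖u_2‖ = 3.6795, so e_2 = (-0.4599, 0.4599, -0.1672, 0.7108, 0.2091).
r_{13} = e_1·c_3 = 2.9417; r_{23} = e_2·c_3 = 3.0941.
u_3 = c_3 − 2.9417·e_1 − 3.0941·e_2 = (0.0000, -3.0000, 1.3636, 1.9545, 1.0455).
‖u_3‖ = 3.9715, so e_3 = (0.0000, -0.7554, 0.3434, 0.4921, 0.2632).
r_{14} = e_1·c_4 = -1.9612; r_{24} = e_2·c_4 = 2.4669; r_{34} = e_3·c_4 = -0.9728.
u_4 = c_4 + 1.9612·e_1 − 2.4669·e_2 + 0.9728·e_3 = (1.7500, 1.5151, 2.5159, 0.9561, -0.7212).
‖u_4‖ = 3.6224, so e_4 = (0.4831, 0.4183, 0.6945, 0.2639, -0.1991).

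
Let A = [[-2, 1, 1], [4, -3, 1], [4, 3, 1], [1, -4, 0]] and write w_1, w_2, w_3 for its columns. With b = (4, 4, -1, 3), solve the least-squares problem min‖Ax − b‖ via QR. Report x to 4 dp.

q_1 = w_1/‖w_1‖ = (-2, 4, 4, 1)/6.0828 = (-0.3288, 0.6576, 0.6576, 0.1644).
r_{12} = q_1·w_2 = -0.9864.
u_2 = w_2 + 0.9864·q_1 = (0.6757, -2.3514, 3.6486, -3.8378).
‖u_2‖ = 5.8333, so q_2 = (0.1158, -0.4031, 0.6255, -0.6579).
r_{13} = q_1·w_3 = 0.9864; r_{23} = q_2·w_3 = 0.3382.
u_3 = w_3 − 0.9864·q_1 − 0.3382·q_2 = (1.2851, 0.4877, 0.1398, 0.0604).
‖u_3‖ = 1.3830, so q_3 = (0.9293, 0.3526, 0.1011, 0.0436).
Qᵀb = (1.1508, -3.7483, 5.1575).
Back-substitute: x_3 = 5.1575/1.3830 = 3.7292.
x_2 = (-3.7483 − 0.3382·3.7292)/5.8333 = -0.8588.
x_1 = (1.1508 + 0.9864·(-0.8588) − 0.9864·3.7292)/6.0828 = -0.5548.

x = (-0.5548, -0.8588, 3.7292)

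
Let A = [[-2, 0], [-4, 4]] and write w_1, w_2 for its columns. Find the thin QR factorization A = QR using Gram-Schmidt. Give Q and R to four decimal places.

Q = [[-0.4472, -0.8944], [-0.8944, 0.4472]], R = [[4.4721, -3.5777], [0.0000, 1.7889]]

q_1 = w_1/‖w_1‖ = (-2, -4)/4.4721 = (-0.4472, -0.8944).
r_{12} = q_1·w_2 = -3.5777.
u_2 = w_2 + 3.5777·q_1 = (-1.6000, 0.8000).
‖u_2‖ = 1.7889, so q_2 = (-0.8944, 0.4472).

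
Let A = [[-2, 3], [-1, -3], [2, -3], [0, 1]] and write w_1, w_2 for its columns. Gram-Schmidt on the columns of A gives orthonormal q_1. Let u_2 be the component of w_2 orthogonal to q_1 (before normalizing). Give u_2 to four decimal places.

u_2 = (1.0000, -4.0000, -1.0000, 1.0000)

w_1 = (-2, -1, 2, 0); ‖w_1‖ = 3.0000, so q_1 = (-0.6667, -0.3333, 0.6667, 0.0000).
q_1·w_2 = (-0.6667)·3 + (-0.3333)·(-3) + 0.6667·(-3) + 0.0000·1 = -3.0000.
u_2 = w_2 + 3.0000·q_1 = (1.0000, -4.0000, -1.0000, 1.0000).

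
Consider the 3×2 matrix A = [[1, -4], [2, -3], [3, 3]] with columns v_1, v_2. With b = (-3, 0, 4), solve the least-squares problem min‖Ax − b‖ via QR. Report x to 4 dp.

x = (0.6947, 0.7263)

q_1 = v_1/‖v_1‖ = (1, 2, 3)/3.7417 = (0.2673, 0.5345, 0.8018).
r_{12} = q_1·v_2 = -0.2673.
u_2 = v_2 + 0.2673·q_1 = (-3.9286, -2.8571, 3.2143).
‖u_2‖ = 5.8248, so q_2 = (-0.6745, -0.4905, 0.5518).
Qᵀb = (2.4054, 4.2307).
Back-substitute: x_2 = 4.2307/5.8248 = 0.7263.
x_1 = (2.4054 + 0.2673·0.7263)/3.7417 = 0.6947.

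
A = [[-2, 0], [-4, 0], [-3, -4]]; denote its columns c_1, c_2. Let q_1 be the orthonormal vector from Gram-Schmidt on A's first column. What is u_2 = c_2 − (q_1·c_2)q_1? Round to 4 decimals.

u_2 = (0.8276, 1.6552, -2.7586)

c_1 = (-2, -4, -3); ‖c_1‖ = 5.3852, so q_1 = (-0.3714, -0.7428, -0.5571).
q_1·c_2 = (-0.3714)·0 + (-0.7428)·0 + (-0.5571)·(-4) = 2.2283.
u_2 = c_2 − 2.2283·q_1 = (0.8276, 1.6552, -2.7586).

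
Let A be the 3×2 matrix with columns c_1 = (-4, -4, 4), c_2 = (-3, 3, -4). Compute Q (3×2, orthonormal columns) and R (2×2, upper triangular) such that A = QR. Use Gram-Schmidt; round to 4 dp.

Q = [[-0.5774, -0.8093], [-0.5774, 0.3113], [0.5774, -0.4981]], R = [[6.9282, -2.3094], [0.0000, 5.3541]]

c_1 = (-4, -4, 4); ‖c_1‖ = 6.9282, so q_1 = (-0.5774, -0.5774, 0.5774).
q_1·c_2 = (-0.5774)·(-3) + (-0.5774)·3 + 0.5774·(-4) = -2.3094.
u_2 = c_2 + 2.3094·q_1 = (-4.3333, 1.6667, -2.6667).
‖u_2‖ = 5.3541, so q_2 = (-0.8093, 0.3113, -0.4981).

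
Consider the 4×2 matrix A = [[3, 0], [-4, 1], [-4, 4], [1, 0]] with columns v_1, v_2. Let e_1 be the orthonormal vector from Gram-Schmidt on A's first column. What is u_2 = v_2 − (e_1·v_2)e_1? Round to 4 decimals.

v_1 = (3, -4, -4, 1); ‖v_1‖ = 6.4807, so e_1 = (0.4629, -0.6172, -0.6172, 0.1543).
e_1·v_2 = 0.4629·0 + (-0.6172)·1 + (-0.6172)·4 + 0.1543·0 = -3.0861.
u_2 = v_2 + 3.0861·e_1 = (1.4286, -0.9048, 2.0952, 0.4762).

u_2 = (1.4286, -0.9048, 2.0952, 0.4762)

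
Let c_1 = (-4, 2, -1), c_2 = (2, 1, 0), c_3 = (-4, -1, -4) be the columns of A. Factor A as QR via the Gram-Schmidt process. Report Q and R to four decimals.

Q = [[-0.8729, 0.4729, 0.1204], [0.4364, 0.8669, -0.2408], [-0.2182, -0.1576, -0.9631]], R = [[4.5826, -1.3093, 3.9279], [0.0000, 1.8127, -2.1279], [0.0000, 0.0000, 3.6116]]

c_1 = (-4, 2, -1); ‖c_1‖ = 4.5826, so q_1 = (-0.8729, 0.4364, -0.2182).
q_1·c_2 = (-0.8729)·2 + 0.4364·1 + (-0.2182)·0 = -1.3093.
u_2 = c_2 + 1.3093·q_1 = (0.8571, 1.5714, -0.2857).
‖u_2‖ = 1.8127, so q_2 = (0.4729, 0.8669, -0.1576).
q_1·c_3 = (-0.8729)·(-4) + 0.4364·(-1) + (-0.2182)·(-4) = 3.9279; q_2·c_3 = 0.4729·(-4) + 0.8669·(-1) + (-0.1576)·(-4) = -2.1279.
u_3 = c_3 − 3.9279·q_1 + 2.1279·q_2 = (0.4348, -0.8696, -3.4783).
‖u_3‖ = 3.6116, so q_3 = (0.1204, -0.2408, -0.9631).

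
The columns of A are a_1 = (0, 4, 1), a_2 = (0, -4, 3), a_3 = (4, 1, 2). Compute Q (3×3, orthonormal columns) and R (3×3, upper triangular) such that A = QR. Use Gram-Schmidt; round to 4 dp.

a_1 = (0, 4, 1); ‖a_1‖ = 4.1231, so q_1 = (0.0000, 0.9701, 0.2425).
q_1·a_2 = 0.0000·0 + 0.9701·(-4) + 0.2425·3 = -3.1530.
u_2 = a_2 + 3.1530·q_1 = (0.0000, -0.9412, 3.7647).
‖u_2‖ = 3.8806, so q_2 = (0.0000, -0.2425, 0.9701).
q_1·a_3 = 0.0000·4 + 0.9701·1 + 0.2425·2 = 1.4552; q_2·a_3 = 0.0000·4 + (-0.2425)·1 + 0.9701·2 = 1.6977.
u_3 = a_3 − 1.4552·q_1 − 1.6977·q_2 = (4.0000, 0.0000, 0.0000).
‖u_3‖ = 4.0000, so q_3 = (1.0000, 0.0000, 0.0000).

Q = [[0.0000, 0.0000, 1.0000], [0.9701, -0.2425, 0.0000], [0.2425, 0.9701, 0.0000]], R = [[4.1231, -3.1530, 1.4552], [0.0000, 3.8806, 1.6977], [0.0000, 0.0000, 4.0000]]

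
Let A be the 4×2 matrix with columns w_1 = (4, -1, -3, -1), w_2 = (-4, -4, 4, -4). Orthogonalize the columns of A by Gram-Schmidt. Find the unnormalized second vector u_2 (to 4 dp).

w_1 = (4, -1, -3, -1); ‖w_1‖ = 5.1962, so e_1 = (0.7698, -0.1925, -0.5774, -0.1925).
e_1·w_2 = 0.7698·(-4) + (-0.1925)·(-4) + (-0.5774)·4 + (-0.1925)·(-4) = -3.8490.
u_2 = w_2 + 3.8490·e_1 = (-1.0370, -4.7407, 1.7778, -4.7407).

u_2 = (-1.0370, -4.7407, 1.7778, -4.7407)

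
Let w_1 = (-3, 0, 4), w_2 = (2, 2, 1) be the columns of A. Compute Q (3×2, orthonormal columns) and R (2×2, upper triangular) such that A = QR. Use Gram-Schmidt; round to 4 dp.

Q = [[-0.6000, 0.5920], [0.0000, 0.6727], [0.8000, 0.4440]], R = [[5.0000, -0.4000], [0.0000, 2.9732]]

w_1 = (-3, 0, 4); ‖w_1‖ = 5.0000, so q_1 = (-0.6000, 0.0000, 0.8000).
q_1·w_2 = (-0.6000)·2 + 0.0000·2 + 0.8000·1 = -0.4000.
u_2 = w_2 + 0.4000·q_1 = (1.7600, 2.0000, 1.3200).
‖u_2‖ = 2.9732, so q_2 = (0.5920, 0.6727, 0.4440).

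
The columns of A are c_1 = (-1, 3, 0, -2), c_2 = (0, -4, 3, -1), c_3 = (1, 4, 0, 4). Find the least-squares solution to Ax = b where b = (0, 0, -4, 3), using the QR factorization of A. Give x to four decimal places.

e_1 = c_1/‖c_1‖ = (-1, 3, 0, -2)/3.7417 = (-0.2673, 0.8018, 0.0000, -0.5345).
r_{12} = e_1·c_2 = -2.6726.
u_2 = c_2 + 2.6726·e_1 = (-0.7143, -1.8571, 3.0000, -2.4286).
‖u_2‖ = 4.3425, so e_2 = (-0.1645, -0.4277, 0.6908, -0.5593).
r_{13} = e_1·c_3 = 0.8018; r_{23} = e_2·c_3 = -4.1122.
u_3 = c_3 − 0.8018·e_1 + 4.1122·e_2 = (0.5379, 1.5985, 2.8409, 2.1288).
‖u_3‖ = 3.9303, so e_3 = (0.1369, 0.4067, 0.7228, 0.5416).
Qᵀb = (-1.6036, -4.4412, -1.2664).
Back-substitute: x_3 = -1.2664/3.9303 = -0.3222.
x_2 = (-4.4412 + 4.1122·(-0.3222))/4.3425 = -1.3279.
x_1 = (-1.6036 + 2.6726·(-1.3279) − 0.8018·(-0.3222))/3.7417 = -1.3080.

x = (-1.3080, -1.3279, -0.3222)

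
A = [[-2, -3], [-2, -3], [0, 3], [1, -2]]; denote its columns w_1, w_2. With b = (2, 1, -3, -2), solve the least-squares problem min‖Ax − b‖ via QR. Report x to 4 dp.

q_1 = w_1/‖w_1‖ = (-2, -2, 0, 1)/3.0000 = (-0.6667, -0.6667, 0.0000, 0.3333).
r_{12} = q_1·w_2 = 3.3333.
u_2 = w_2 − 3.3333·q_1 = (-0.7778, -0.7778, 3.0000, -3.1111).
‖u_2‖ = 4.4597, so q_2 = (-0.1744, -0.1744, 0.6727, -0.6976).
Qᵀb = (-2.6667, -1.1461).
Back-substitute: x_2 = -1.1461/4.4597 = -0.2570.
x_1 = (-2.6667 − 3.3333·(-0.2570))/3.0000 = -0.6034.

x = (-0.6034, -0.2570)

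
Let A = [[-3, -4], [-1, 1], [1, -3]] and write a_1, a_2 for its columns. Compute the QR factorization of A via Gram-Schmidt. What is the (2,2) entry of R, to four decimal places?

a_1 = (-3, -1, 1); ‖a_1‖ = 3.3166, so e_1 = (-0.9045, -0.3015, 0.3015).
e_1·a_2 = (-0.9045)·(-4) + (-0.3015)·1 + 0.3015·(-3) = 2.4121.
u_2 = a_2 − 2.4121·e_1 = (-1.8182, 1.7273, -3.7273).
r_{22} = ‖u_2‖ = 4.4924.

r_{22} = 4.4924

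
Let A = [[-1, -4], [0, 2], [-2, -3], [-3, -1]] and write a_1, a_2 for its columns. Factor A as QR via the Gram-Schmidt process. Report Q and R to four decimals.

a_1 = (-1, 0, -2, -3); ‖a_1‖ = 3.7417, so q_1 = (-0.2673, 0.0000, -0.5345, -0.8018).
q_1·a_2 = (-0.2673)·(-4) + 0.0000·2 + (-0.5345)·(-3) + (-0.8018)·(-1) = 3.4744.
u_2 = a_2 − 3.4744·q_1 = (-3.0714, 2.0000, -1.1429, 1.7857).
‖u_2‖ = 4.2342, so q_2 = (-0.7254, 0.4723, -0.2699, 0.4217).

Q = [[-0.2673, -0.7254], [0.0000, 0.4723], [-0.5345, -0.2699], [-0.8018, 0.4217]], R = [[3.7417, 3.4744], [0.0000, 4.2342]]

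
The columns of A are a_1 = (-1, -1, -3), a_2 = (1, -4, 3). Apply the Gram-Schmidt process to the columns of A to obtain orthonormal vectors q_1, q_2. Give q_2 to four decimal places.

a_1 = (-1, -1, -3); ‖a_1‖ = 3.3166, so q_1 = (-0.3015, -0.3015, -0.9045).
q_1·a_2 = (-0.3015)·1 + (-0.3015)·(-4) + (-0.9045)·3 = -1.8091.
u_2 = a_2 + 1.8091·q_1 = (0.4545, -4.5455, 1.3636).
‖u_2‖ = 4.7673, so q_2 = (0.0953, -0.9535, 0.2860).

q_2 = (0.0953, -0.9535, 0.2860)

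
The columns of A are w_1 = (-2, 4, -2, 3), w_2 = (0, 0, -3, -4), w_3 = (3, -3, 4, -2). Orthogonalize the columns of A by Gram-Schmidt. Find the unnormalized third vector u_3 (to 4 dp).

u_3 = (0.9113, 1.1774, 0.6793, -0.5095)

w_1 = (-2, 4, -2, 3); ‖w_1‖ = 5.7446, so q_1 = (-0.3482, 0.6963, -0.3482, 0.5222).
q_1·w_2 = (-0.3482)·0 + 0.6963·0 + (-0.3482)·(-3) + 0.5222·(-4) = -1.0445.
u_2 = w_2 + 1.0445·q_1 = (-0.3636, 0.7273, -3.3636, -3.4545).
‖u_2‖ = 4.8897, so q_2 = (-0.0744, 0.1487, -0.6879, -0.7065).
q_1·w_3 = (-0.3482)·3 + 0.6963·(-3) + (-0.3482)·4 + 0.5222·(-2) = -5.5705; q_2·w_3 = (-0.0744)·3 + 0.1487·(-3) + (-0.6879)·4 + (-0.7065)·(-2) = -2.0079.
u_3 = w_3 + 5.5705·q_1 + 2.0079·q_2 = (0.9113, 1.1774, 0.6793, -0.5095).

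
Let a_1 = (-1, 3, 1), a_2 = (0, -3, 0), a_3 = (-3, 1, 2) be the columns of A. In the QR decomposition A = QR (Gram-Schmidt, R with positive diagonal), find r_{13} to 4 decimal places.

e_1 = a_1/‖a_1‖ = (-1, 3, 1)/3.3166 = (-0.3015, 0.9045, 0.3015).
r_{13} = e_1·a_3 = 2.4121.

r_{13} = 2.4121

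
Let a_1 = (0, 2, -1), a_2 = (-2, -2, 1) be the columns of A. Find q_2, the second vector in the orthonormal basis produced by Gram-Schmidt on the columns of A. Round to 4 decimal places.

q_2 = (-1.0000, 0.0000, 0.0000)

a_1 = (0, 2, -1); ‖a_1‖ = 2.2361, so q_1 = (0.0000, 0.8944, -0.4472).
q_1·a_2 = 0.0000·(-2) + 0.8944·(-2) + (-0.4472)·1 = -2.2361.
u_2 = a_2 + 2.2361·q_1 = (-2.0000, 0.0000, 0.0000).
‖u_2‖ = 2.0000, so q_2 = (-1.0000, 0.0000, 0.0000).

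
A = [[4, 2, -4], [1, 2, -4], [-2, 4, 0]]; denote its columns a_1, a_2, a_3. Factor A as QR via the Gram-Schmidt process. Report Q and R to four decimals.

a_1 = (4, 1, -2); ‖a_1‖ = 4.5826, so e_1 = (0.8729, 0.2182, -0.4364).
e_1·a_2 = 0.8729·2 + 0.2182·2 + (-0.4364)·4 = 0.4364.
u_2 = a_2 − 0.4364·e_1 = (1.6190, 1.9048, 4.1905).
‖u_2‖ = 4.8795, so e_2 = (0.3318, 0.3904, 0.8588).
e_1·a_3 = 0.8729·(-4) + 0.2182·(-4) + (-0.4364)·0 = -4.3644; e_2·a_3 = 0.3318·(-4) + 0.3904·(-4) + 0.8588·0 = -2.8887.
u_3 = a_3 + 4.3644·e_1 + 2.8887·e_2 = (0.7680, -1.9200, 0.5760).
‖u_3‖ = 2.1466, so e_3 = (0.3578, -0.8944, 0.2683).

Q = [[0.8729, 0.3318, 0.3578], [0.2182, 0.3904, -0.8944], [-0.4364, 0.8588, 0.2683]], R = [[4.5826, 0.4364, -4.3644], [0.0000, 4.8795, -2.8887], [0.0000, 0.0000, 2.1466]]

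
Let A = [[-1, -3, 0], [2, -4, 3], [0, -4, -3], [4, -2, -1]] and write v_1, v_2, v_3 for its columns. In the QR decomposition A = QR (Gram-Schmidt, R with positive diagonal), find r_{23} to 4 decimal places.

r_{23} = 0.5327

e_1 = v_1/‖v_1‖ = (-1, 2, 0, 4)/4.5826 = (-0.2182, 0.4364, 0.0000, 0.8729).
r_{12} = e_1·v_2 = -2.8368.
u_2 = v_2 + 2.8368·e_1 = (-3.6190, -2.7619, -4.0000, 0.4762).
‖u_2‖ = 6.0788, so e_2 = (-0.5954, -0.4543, -0.6580, 0.0783).
r_{23} = e_2·v_3 = 0.5327.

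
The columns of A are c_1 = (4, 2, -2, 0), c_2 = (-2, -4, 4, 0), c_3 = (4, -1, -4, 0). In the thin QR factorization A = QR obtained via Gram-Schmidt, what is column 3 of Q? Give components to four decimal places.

c_1 = (4, 2, -2, 0); ‖c_1‖ = 4.8990, so q_1 = (0.8165, 0.4082, -0.4082, 0.0000).
q_1·c_2 = 0.8165·(-2) + 0.4082·(-4) + (-0.4082)·4 + 0.0000·0 = -4.8990.
u_2 = c_2 + 4.8990·q_1 = (2.0000, -2.0000, 2.0000, 0.0000).
‖u_2‖ = 3.4641, so q_2 = (0.5774, -0.5774, 0.5774, 0.0000).
q_1·c_3 = 0.8165·4 + 0.4082·(-1) + (-0.4082)·(-4) + 0.0000·0 = 4.4907; q_2·c_3 = 0.5774·4 + (-0.5774)·(-1) + 0.5774·(-4) + 0.0000·0 = 0.5774.
u_3 = c_3 − 4.4907·q_1 − 0.5774·q_2 = (0.0000, -2.5000, -2.5000, 0.0000).
‖u_3‖ = 3.5355, so q_3 = (0.0000, -0.7071, -0.7071, 0.0000).

q_3 = (0.0000, -0.7071, -0.7071, 0.0000)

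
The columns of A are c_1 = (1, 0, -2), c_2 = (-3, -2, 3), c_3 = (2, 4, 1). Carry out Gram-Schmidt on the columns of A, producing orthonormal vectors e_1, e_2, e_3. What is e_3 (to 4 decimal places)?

e_3 = (-0.7428, 0.5571, -0.3714)

c_1 = (1, 0, -2); ‖c_1‖ = 2.2361, so e_1 = (0.4472, 0.0000, -0.8944).
e_1·c_2 = 0.4472·(-3) + 0.0000·(-2) + (-0.8944)·3 = -4.0249.
u_2 = c_2 + 4.0249·e_1 = (-1.2000, -2.0000, -0.6000).
‖u_2‖ = 2.4083, so e_2 = (-0.4983, -0.8305, -0.2491).
e_1·c_3 = 0.4472·2 + 0.0000·4 + (-0.8944)·1 = 0.0000; e_2·c_3 = (-0.4983)·2 + (-0.8305)·4 + (-0.2491)·1 = -4.5675.
u_3 = c_3 + 0.0000·e_1 + 4.5675·e_2 = (-0.2759, 0.2069, -0.1379).
‖u_3‖ = 0.3714, so e_3 = (-0.7428, 0.5571, -0.3714).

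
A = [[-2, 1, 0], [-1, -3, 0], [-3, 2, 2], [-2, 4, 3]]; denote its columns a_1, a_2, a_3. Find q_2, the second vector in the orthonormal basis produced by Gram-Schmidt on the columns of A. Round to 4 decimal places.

a_1 = (-2, -1, -3, -2); ‖a_1‖ = 4.2426, so q_1 = (-0.4714, -0.2357, -0.7071, -0.4714).
q_1·a_2 = (-0.4714)·1 + (-0.2357)·(-3) + (-0.7071)·2 + (-0.4714)·4 = -3.0641.
u_2 = a_2 + 3.0641·q_1 = (-0.4444, -3.7222, -0.1667, 2.5556).
‖u_2‖ = 4.5399, so q_2 = (-0.0979, -0.8199, -0.0367, 0.5629).

q_2 = (-0.0979, -0.8199, -0.0367, 0.5629)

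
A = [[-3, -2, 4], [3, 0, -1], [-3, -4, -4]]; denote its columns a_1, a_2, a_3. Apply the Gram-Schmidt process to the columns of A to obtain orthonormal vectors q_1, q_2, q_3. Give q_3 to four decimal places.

q_3 = (0.8165, 0.4082, -0.4082)

a_1 = (-3, 3, -3); ‖a_1‖ = 5.1962, so q_1 = (-0.5774, 0.5774, -0.5774).
q_1·a_2 = (-0.5774)·(-2) + 0.5774·0 + (-0.5774)·(-4) = 3.4641.
u_2 = a_2 − 3.4641·q_1 = (0.0000, -2.0000, -2.0000).
‖u_2‖ = 2.8284, so q_2 = (0.0000, -0.7071, -0.7071).
q_1·a_3 = (-0.5774)·4 + 0.5774·(-1) + (-0.5774)·(-4) = -0.5774; q_2·a_3 = (0.0000)·4 + (-0.7071)·(-1) + (-0.7071)·(-4) = 3.5355.
u_3 = a_3 + 0.5774·q_1 − 3.5355·q_2 = (3.6667, 1.8333, -1.8333).
‖u_3‖ = 4.4907, so q_3 = (0.8165, 0.4082, -0.4082).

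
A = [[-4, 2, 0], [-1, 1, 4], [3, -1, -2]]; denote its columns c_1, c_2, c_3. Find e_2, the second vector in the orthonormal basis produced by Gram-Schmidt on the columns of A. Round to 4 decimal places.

c_1 = (-4, -1, 3); ‖c_1‖ = 5.0990, so e_1 = (-0.7845, -0.1961, 0.5883).
e_1·c_2 = (-0.7845)·2 + (-0.1961)·1 + 0.5883·(-1) = -2.3534.
u_2 = c_2 + 2.3534·e_1 = (0.1538, 0.5385, 0.3846).
‖u_2‖ = 0.6794, so e_2 = (0.2265, 0.7926, 0.5661).

e_2 = (0.2265, 0.7926, 0.5661)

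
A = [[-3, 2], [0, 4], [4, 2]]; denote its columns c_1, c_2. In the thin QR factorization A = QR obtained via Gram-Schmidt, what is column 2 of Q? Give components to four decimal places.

q_1 = c_1/‖c_1‖ = (-3, 0, 4)/5.0000 = (-0.6000, 0.0000, 0.8000).
r_{12} = q_1·c_2 = 0.4000.
u_2 = c_2 − 0.4000·q_1 = (2.2400, 4.0000, 1.6800).
‖u_2‖ = 4.8826, so q_2 = (0.4588, 0.8192, 0.3441).

q_2 = (0.4588, 0.8192, 0.3441)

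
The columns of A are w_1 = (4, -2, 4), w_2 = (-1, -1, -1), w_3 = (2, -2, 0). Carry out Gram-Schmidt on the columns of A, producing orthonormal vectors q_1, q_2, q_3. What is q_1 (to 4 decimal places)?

q_1 = (0.6667, -0.3333, 0.6667)

q_1 = w_1/‖w_1‖ = (4, -2, 4)/6.0000 = (0.6667, -0.3333, 0.6667).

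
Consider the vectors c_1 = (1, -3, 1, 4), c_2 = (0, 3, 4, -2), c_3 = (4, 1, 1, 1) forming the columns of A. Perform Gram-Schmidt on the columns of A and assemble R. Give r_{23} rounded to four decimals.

q_1 = c_1/‖c_1‖ = (1, -3, 1, 4)/5.1962 = (0.1925, -0.5774, 0.1925, 0.7698).
r_{12} = q_1·c_2 = -2.5019.
u_2 = c_2 + 2.5019·q_1 = (0.4815, 1.5556, 4.4815, -0.0741).
‖u_2‖ = 4.7687, so q_2 = (0.1010, 0.3262, 0.9398, -0.0155).
r_{23} = q_2·c_3 = 1.6543.

r_{23} = 1.6543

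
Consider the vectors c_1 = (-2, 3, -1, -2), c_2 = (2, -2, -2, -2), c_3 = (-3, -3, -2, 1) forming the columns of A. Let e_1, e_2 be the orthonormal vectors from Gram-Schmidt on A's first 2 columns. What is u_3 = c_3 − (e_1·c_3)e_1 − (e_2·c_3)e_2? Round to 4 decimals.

u_3 = (-3.4706, -2.3824, -1.9706, 0.8824)

e_1 = c_1/‖c_1‖ = (-2, 3, -1, -2)/4.2426 = (-0.4714, 0.7071, -0.2357, -0.4714).
r_{12} = e_1·c_2 = -0.9428.
u_2 = c_2 + 0.9428·e_1 = (1.5556, -1.3333, -2.2222, -2.4444).
‖u_2‖ = 3.8873, so e_2 = (0.4002, -0.3430, -0.5717, -0.6288).
r_{13} = e_1·c_3 = -0.7071; r_{23} = e_2·c_3 = 0.3430.
u_3 = c_3 + 0.7071·e_1 − 0.3430·e_2 = (-3.4706, -2.3824, -1.9706, 0.8824).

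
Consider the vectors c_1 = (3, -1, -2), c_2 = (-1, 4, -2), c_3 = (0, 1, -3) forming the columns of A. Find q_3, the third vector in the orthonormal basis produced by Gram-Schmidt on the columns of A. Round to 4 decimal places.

q_3 = (-0.5923, -0.4739, -0.6516)

c_1 = (3, -1, -2); ‖c_1‖ = 3.7417, so q_1 = (0.8018, -0.2673, -0.5345).
q_1·c_2 = 0.8018·(-1) + (-0.2673)·4 + (-0.5345)·(-2) = -0.8018.
u_2 = c_2 + 0.8018·q_1 = (-0.3571, 3.7857, -2.4286).
‖u_2‖ = 4.5119, so q_2 = (-0.0792, 0.8391, -0.5383).
q_1·c_3 = 0.8018·0 + (-0.2673)·1 + (-0.5345)·(-3) = 1.3363; q_2·c_3 = (-0.0792)·0 + 0.8391·1 + (-0.5383)·(-3) = 2.4538.
u_3 = c_3 − 1.3363·q_1 − 2.4538·q_2 = (-0.8772, -0.7018, -0.9649).
‖u_3‖ = 1.4809, so q_3 = (-0.5923, -0.4739, -0.6516).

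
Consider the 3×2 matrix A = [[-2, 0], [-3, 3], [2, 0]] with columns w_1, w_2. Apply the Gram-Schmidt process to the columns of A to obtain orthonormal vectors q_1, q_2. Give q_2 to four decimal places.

q_1 = w_1/‖w_1‖ = (-2, -3, 2)/4.1231 = (-0.4851, -0.7276, 0.4851).
r_{12} = q_1·w_2 = -2.1828.
u_2 = w_2 + 2.1828·q_1 = (-1.0588, 1.4118, 1.0588).
‖u_2‖ = 2.0580, so q_2 = (-0.5145, 0.6860, 0.5145).

q_2 = (-0.5145, 0.6860, 0.5145)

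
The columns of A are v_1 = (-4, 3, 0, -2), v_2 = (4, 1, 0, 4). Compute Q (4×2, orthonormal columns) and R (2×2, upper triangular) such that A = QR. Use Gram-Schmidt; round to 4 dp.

v_1 = (-4, 3, 0, -2); ‖v_1‖ = 5.3852, so e_1 = (-0.7428, 0.5571, 0.0000, -0.3714).
e_1·v_2 = (-0.7428)·4 + 0.5571·1 + 0.0000·0 + (-0.3714)·4 = -3.8996.
u_2 = v_2 + 3.8996·e_1 = (1.1034, 3.1724, 0.0000, 2.5517).
‖u_2‖ = 4.2182, so e_2 = (0.2616, 0.7521, 0.0000, 0.6049).

Q = [[-0.7428, 0.2616], [0.5571, 0.7521], [0.0000, 0.0000], [-0.3714, 0.6049]], R = [[5.3852, -3.8996], [0.0000, 4.2182]]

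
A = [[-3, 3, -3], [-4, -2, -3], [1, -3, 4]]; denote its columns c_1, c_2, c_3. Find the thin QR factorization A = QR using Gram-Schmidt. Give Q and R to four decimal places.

Q = [[-0.5883, 0.5489, 0.5937], [-0.7845, -0.5656, -0.2545], [0.1961, -0.6155, 0.7634]], R = [[5.0990, -0.7845, 4.9029], [0.0000, 4.6244, -2.4120], [0.0000, 0.0000, 2.0357]]

c_1 = (-3, -4, 1); ‖c_1‖ = 5.0990, so e_1 = (-0.5883, -0.7845, 0.1961).
e_1·c_2 = (-0.5883)·3 + (-0.7845)·(-2) + 0.1961·(-3) = -0.7845.
u_2 = c_2 + 0.7845·e_1 = (2.5385, -2.6154, -2.8462).
‖u_2‖ = 4.6244, so e_2 = (0.5489, -0.5656, -0.6155).
e_1·c_3 = (-0.5883)·(-3) + (-0.7845)·(-3) + 0.1961·4 = 4.9029; e_2·c_3 = 0.5489·(-3) + (-0.5656)·(-3) + (-0.6155)·4 = -2.4120.
u_3 = c_3 − 4.9029·e_1 + 2.4120·e_2 = (1.2086, -0.5180, 1.5540).
‖u_3‖ = 2.0357, so e_3 = (0.5937, -0.2545, 0.7634).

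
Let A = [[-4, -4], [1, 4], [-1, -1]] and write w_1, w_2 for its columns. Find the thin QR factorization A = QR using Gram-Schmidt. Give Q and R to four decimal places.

Q = [[-0.9428, 0.2287], [0.2357, 0.9718], [-0.2357, 0.0572]], R = [[4.2426, 4.9497], [0.0000, 2.9155]]

e_1 = w_1/‖w_1‖ = (-4, 1, -1)/4.2426 = (-0.9428, 0.2357, -0.2357).
r_{12} = e_1·w_2 = 4.9497.
u_2 = w_2 − 4.9497·e_1 = (0.6667, 2.8333, 0.1667).
‖u_2‖ = 2.9155, so e_2 = (0.2287, 0.9718, 0.0572).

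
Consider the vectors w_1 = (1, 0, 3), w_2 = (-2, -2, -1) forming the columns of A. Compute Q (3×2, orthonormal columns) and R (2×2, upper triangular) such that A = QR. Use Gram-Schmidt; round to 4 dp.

w_1 = (1, 0, 3); ‖w_1‖ = 3.1623, so e_1 = (0.3162, 0.0000, 0.9487).
e_1·w_2 = 0.3162·(-2) + 0.0000·(-2) + 0.9487·(-1) = -1.5811.
u_2 = w_2 + 1.5811·e_1 = (-1.5000, -2.0000, 0.5000).
‖u_2‖ = 2.5495, so e_2 = (-0.5883, -0.7845, 0.1961).

Q = [[0.3162, -0.5883], [0.0000, -0.7845], [0.9487, 0.1961]], R = [[3.1623, -1.5811], [0.0000, 2.5495]]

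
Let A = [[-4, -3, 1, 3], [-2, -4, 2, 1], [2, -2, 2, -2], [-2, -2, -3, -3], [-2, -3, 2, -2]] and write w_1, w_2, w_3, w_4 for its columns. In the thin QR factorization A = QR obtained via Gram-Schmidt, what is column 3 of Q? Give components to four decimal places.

w_1 = (-4, -2, 2, -2, -2); ‖w_1‖ = 5.6569, so e_1 = (-0.7071, -0.3536, 0.3536, -0.3536, -0.3536).
e_1·w_2 = (-0.7071)·(-3) + (-0.3536)·(-4) + 0.3536·(-2) + (-0.3536)·(-2) + (-0.3536)·(-3) = 4.5962.
u_2 = w_2 − 4.5962·e_1 = (0.2500, -2.3750, -3.6250, -0.3750, -1.3750).
‖u_2‖ = 4.5689, so e_2 = (0.0547, -0.5198, -0.7934, -0.0821, -0.3009).
e_1·w_3 = (-0.7071)·1 + (-0.3536)·2 + 0.3536·2 + (-0.3536)·(-3) + (-0.3536)·2 = -0.3536; e_2·w_3 = 0.0547·1 + (-0.5198)·2 + (-0.7934)·2 + (-0.0821)·(-3) + (-0.3009)·2 = -2.9274.
u_3 = w_3 + 0.3536·e_1 + 2.9274·e_2 = (0.9102, 0.3533, -0.1976, -3.3653, 0.9940).
‖u_3‖ = 3.6477, so e_3 = (0.2495, 0.0969, -0.0542, -0.9226, 0.2725).

e_3 = (0.2495, 0.0969, -0.0542, -0.9226, 0.2725)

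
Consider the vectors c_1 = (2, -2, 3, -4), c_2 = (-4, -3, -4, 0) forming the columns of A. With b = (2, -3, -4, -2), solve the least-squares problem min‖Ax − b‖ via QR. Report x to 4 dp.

c_1 = (2, -2, 3, -4); ‖c_1‖ = 5.7446, so e_1 = (0.3482, -0.3482, 0.5222, -0.6963).
e_1·c_2 = 0.3482·(-4) + (-0.3482)·(-3) + 0.5222·(-4) + (-0.6963)·0 = -2.4371.
u_2 = c_2 + 2.4371·e_1 = (-3.1515, -3.8485, -2.7273, -1.6970).
‖u_2‖ = 5.9212, so e_2 = (-0.5322, -0.6500, -0.4606, -0.2866).
Qᵀb = (1.0445, 3.3009).
Back-substitute: x_2 = 3.3009/5.9212 = 0.5575.
x_1 = (1.0445 + 2.4371·0.5575)/5.7446 = 0.4183.

x = (0.4183, 0.5575)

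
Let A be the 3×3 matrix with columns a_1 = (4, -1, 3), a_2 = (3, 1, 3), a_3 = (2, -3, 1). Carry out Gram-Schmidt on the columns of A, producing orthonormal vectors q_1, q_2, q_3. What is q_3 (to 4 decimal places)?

q_3 = (-0.6189, -0.3094, 0.7220)

q_1 = a_1/‖a_1‖ = (4, -1, 3)/5.0990 = (0.7845, -0.1961, 0.5883).
r_{12} = q_1·a_2 = 3.9223.
u_2 = a_2 − 3.9223·q_1 = (-0.0769, 1.7692, 0.6923).
‖u_2‖ = 1.9014, so q_2 = (-0.0405, 0.9305, 0.3641).
r_{13} = q_1·a_3 = 2.7456; r_{23} = q_2·a_3 = -2.5083.
u_3 = a_3 − 2.7456·q_1 + 2.5083·q_2 = (-0.2553, -0.1277, 0.2979).
‖u_3‖ = 0.4126, so q_3 = (-0.6189, -0.3094, 0.7220).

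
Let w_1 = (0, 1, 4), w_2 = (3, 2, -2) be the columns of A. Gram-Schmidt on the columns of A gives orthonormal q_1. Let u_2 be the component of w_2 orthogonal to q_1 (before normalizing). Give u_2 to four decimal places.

u_2 = (3.0000, 2.3529, -0.5882)

w_1 = (0, 1, 4); ‖w_1‖ = 4.1231, so q_1 = (0.0000, 0.2425, 0.9701).
q_1·w_2 = 0.0000·3 + 0.2425·2 + 0.9701·(-2) = -1.4552.
u_2 = w_2 + 1.4552·q_1 = (3.0000, 2.3529, -0.5882).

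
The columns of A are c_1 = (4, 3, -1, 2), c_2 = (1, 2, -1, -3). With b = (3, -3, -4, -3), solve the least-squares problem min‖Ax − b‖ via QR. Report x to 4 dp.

x = (-0.0824, 0.6941)

c_1 = (4, 3, -1, 2); ‖c_1‖ = 5.4772, so e_1 = (0.7303, 0.5477, -0.1826, 0.3651).
e_1·c_2 = 0.7303·1 + 0.5477·2 + (-0.1826)·(-1) + 0.3651·(-3) = 0.9129.
u_2 = c_2 − 0.9129·e_1 = (0.3333, 1.5000, -0.8333, -3.3333).
‖u_2‖ = 3.7639, so e_2 = (0.0886, 0.3985, -0.2214, -0.8856).
Qᵀb = (0.1826, 2.6126).
Back-substitute: x_2 = 2.6126/3.7639 = 0.6941.
x_1 = (0.1826 − 0.9129·0.6941)/5.4772 = -0.0824.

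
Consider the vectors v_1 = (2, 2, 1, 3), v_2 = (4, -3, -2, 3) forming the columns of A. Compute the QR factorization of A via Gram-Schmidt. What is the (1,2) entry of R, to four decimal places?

r_{12} = 2.1213

e_1 = v_1/‖v_1‖ = (2, 2, 1, 3)/4.2426 = (0.4714, 0.4714, 0.2357, 0.7071).
r_{12} = e_1·v_2 = 2.1213.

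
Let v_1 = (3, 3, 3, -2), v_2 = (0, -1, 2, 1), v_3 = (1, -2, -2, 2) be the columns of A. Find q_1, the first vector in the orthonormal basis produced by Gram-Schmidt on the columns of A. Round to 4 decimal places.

q_1 = (0.5388, 0.5388, 0.5388, -0.3592)

v_1 = (3, 3, 3, -2); ‖v_1‖ = 5.5678, so q_1 = (0.5388, 0.5388, 0.5388, -0.3592).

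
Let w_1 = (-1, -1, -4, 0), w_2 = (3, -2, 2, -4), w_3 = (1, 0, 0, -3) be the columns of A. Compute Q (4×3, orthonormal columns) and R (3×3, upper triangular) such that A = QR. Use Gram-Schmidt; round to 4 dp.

Q = [[-0.2357, 0.4683, -0.2044], [-0.2357, -0.4683, 0.7592], [-0.9428, 0.0000, -0.1387], [0.0000, -0.7493, -0.6022]], R = [[4.2426, -2.1213, -0.2357], [0.0000, 5.3385, 2.7161], [0.0000, 0.0000, 1.6023]]

w_1 = (-1, -1, -4, 0); ‖w_1‖ = 4.2426, so e_1 = (-0.2357, -0.2357, -0.9428, 0.0000).
e_1·w_2 = (-0.2357)·3 + (-0.2357)·(-2) + (-0.9428)·2 + 0.0000·(-4) = -2.1213.
u_2 = w_2 + 2.1213·e_1 = (2.5000, -2.5000, 0.0000, -4.0000).
‖u_2‖ = 5.3385, so e_2 = (0.4683, -0.4683, 0.0000, -0.7493).
e_1·w_3 = (-0.2357)·1 + (-0.2357)·0 + (-0.9428)·0 + 0.0000·(-3) = -0.2357; e_2·w_3 = 0.4683·1 + (-0.4683)·0 + (0.0000)·0 + (-0.7493)·(-3) = 2.7161.
u_3 = w_3 + 0.2357·e_1 − 2.7161·e_2 = (-0.3275, 1.2164, -0.2222, -0.9649).
‖u_3‖ = 1.6023, so e_3 = (-0.2044, 0.7592, -0.1387, -0.6022).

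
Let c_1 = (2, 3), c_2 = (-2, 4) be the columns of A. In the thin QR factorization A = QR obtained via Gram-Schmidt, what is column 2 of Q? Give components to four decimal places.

c_1 = (2, 3); ‖c_1‖ = 3.6056, so q_1 = (0.5547, 0.8321).
q_1·c_2 = 0.5547·(-2) + 0.8321·4 = 2.2188.
u_2 = c_2 − 2.2188·q_1 = (-3.2308, 2.1538).
‖u_2‖ = 3.8829, so q_2 = (-0.8321, 0.5547).

q_2 = (-0.8321, 0.5547)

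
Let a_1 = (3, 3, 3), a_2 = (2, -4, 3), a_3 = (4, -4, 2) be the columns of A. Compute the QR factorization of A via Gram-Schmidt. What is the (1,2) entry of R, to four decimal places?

r_{12} = 0.5774

e_1 = a_1/‖a_1‖ = (3, 3, 3)/5.1962 = (0.5774, 0.5774, 0.5774).
r_{12} = e_1·a_2 = 0.5774.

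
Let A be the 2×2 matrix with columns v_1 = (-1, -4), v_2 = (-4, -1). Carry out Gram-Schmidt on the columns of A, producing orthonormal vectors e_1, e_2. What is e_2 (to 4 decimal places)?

e_2 = (-0.9701, 0.2425)

v_1 = (-1, -4); ‖v_1‖ = 4.1231, so e_1 = (-0.2425, -0.9701).
e_1·v_2 = (-0.2425)·(-4) + (-0.9701)·(-1) = 1.9403.
u_2 = v_2 − 1.9403·e_1 = (-3.5294, 0.8824).
‖u_2‖ = 3.6380, so e_2 = (-0.9701, 0.2425).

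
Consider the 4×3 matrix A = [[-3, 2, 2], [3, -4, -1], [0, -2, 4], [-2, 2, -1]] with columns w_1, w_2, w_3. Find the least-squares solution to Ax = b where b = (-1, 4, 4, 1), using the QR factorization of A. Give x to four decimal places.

x = (-2.2174, -2.6377, -0.5362)

w_1 = (-3, 3, 0, -2); ‖w_1‖ = 4.6904, so q_1 = (-0.6396, 0.6396, 0.0000, -0.4264).
q_1·w_2 = (-0.6396)·2 + 0.6396·(-4) + 0.0000·(-2) + (-0.4264)·2 = -4.6904.
u_2 = w_2 + 4.6904·q_1 = (-1.0000, -1.0000, -2.0000, 0.0000).
‖u_2‖ = 2.4495, so q_2 = (-0.4082, -0.4082, -0.8165, 0.0000).
q_1·w_3 = (-0.6396)·2 + 0.6396·(-1) + 0.0000·4 + (-0.4264)·(-1) = -1.4924; q_2·w_3 = (-0.4082)·2 + (-0.4082)·(-1) + (-0.8165)·4 + 0.0000·(-1) = -3.6742.
u_3 = w_3 + 1.4924·q_1 + 3.6742·q_2 = (-0.4545, -1.5455, 1.0000, -1.6364).
‖u_3‖ = 2.5045, so q_3 = (-0.1815, -0.6171, 0.3993, -0.6534).
Qᵀb = (2.7716, -4.4907, -1.3430).
Back-substitute: x_3 = -1.3430/2.5045 = -0.5362.
x_2 = (-4.4907 + 3.6742·(-0.5362))/2.4495 = -2.6377.
x_1 = (2.7716 + 4.6904·(-2.6377) + 1.4924·(-0.5362))/4.6904 = -2.2174.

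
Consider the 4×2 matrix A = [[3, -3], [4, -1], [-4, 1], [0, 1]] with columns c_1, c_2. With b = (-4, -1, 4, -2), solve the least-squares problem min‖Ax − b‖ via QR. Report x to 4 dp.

e_1 = c_1/‖c_1‖ = (3, 4, -4, 0)/6.4031 = (0.4685, 0.6247, -0.6247, 0.0000).
r_{12} = e_1·c_2 = -2.6550.
u_2 = c_2 + 2.6550·e_1 = (-1.7561, 0.6585, -0.6585, 1.0000).
‖u_2‖ = 2.2251, so e_2 = (-0.7892, 0.2960, -0.2960, 0.4494).
Qᵀb = (-4.9976, 0.7782).
Back-substitute: x_2 = 0.7782/2.2251 = 0.3498.
x_1 = (-4.9976 + 2.6550·0.3498)/6.4031 = -0.6355.

x = (-0.6355, 0.3498)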